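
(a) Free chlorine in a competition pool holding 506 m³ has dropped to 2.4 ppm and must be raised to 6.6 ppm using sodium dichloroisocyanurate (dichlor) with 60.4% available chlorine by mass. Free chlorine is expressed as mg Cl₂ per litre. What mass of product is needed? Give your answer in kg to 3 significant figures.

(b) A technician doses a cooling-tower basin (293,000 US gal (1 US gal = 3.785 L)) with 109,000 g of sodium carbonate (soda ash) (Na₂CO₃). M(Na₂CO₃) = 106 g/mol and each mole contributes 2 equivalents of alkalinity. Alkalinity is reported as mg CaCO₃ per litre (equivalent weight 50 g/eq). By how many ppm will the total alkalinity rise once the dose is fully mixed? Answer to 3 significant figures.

(a) 3.52 kg; (b) 92.7 ppm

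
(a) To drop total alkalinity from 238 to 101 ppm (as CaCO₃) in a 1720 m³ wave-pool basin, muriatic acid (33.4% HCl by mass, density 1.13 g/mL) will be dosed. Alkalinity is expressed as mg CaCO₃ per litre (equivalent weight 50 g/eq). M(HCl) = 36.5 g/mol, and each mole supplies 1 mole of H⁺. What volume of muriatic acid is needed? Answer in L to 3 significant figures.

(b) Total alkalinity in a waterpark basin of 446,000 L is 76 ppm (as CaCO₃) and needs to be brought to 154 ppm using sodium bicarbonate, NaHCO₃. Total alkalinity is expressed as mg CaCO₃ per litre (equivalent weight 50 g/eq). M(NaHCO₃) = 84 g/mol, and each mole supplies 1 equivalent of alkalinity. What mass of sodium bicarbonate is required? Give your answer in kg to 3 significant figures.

(a) Volume: 1720 m³ = 1,720,000 L.
(a) Alkalinity to neutralize: (238 − 101) = 137 mg/L as CaCO₃ × 1,720,000 L = 235,600 g as CaCO₃.
(a) Equivalents of H⁺ required: 235,600 ÷ 50 g/eq = 4713 eq = 4713 mol HCl.
(a) Mass of HCl: 4713 × 36.5 = 172,000 g.
(a) Mass of 33.4% solution: 172,000 / 0.334 = 515,000 g.
(a) Volume: 515,000 g ÷ 1.13 g/mL = 455,800 mL.

(b) Alkalinity to add: (154 − 76) = 78 mg/L as CaCO₃ × 446,000 L = 34,790 g as CaCO₃.
(b) Equivalents: 34,790 g ÷ 50 g/eq = 695.8 eq.
(b) NaHCO₃ supplies 1 eq per mole → 695.8 mol.
(b) Mass: 695.8 mol × 84 g/mol = 58,440 g.

(a) 456 L; (b) 58.4 kg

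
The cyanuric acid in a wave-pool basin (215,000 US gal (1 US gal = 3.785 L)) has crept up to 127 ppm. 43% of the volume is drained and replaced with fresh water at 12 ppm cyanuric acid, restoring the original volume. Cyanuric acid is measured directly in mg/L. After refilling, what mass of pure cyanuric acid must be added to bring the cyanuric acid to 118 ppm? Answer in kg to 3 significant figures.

Volume: 215,000 US gal × 3.785 L/gal = 813,775 L.
After draining 43% and refilling: 127 × 0.57 + 12 × 0.43 = 77.55 ppm.
Deficit to target: 118 − 77.55 = 40.45 mg/L.
Mass: 40.45 mg/L × 813,775 L = 32,920 g cyanuric acid.

32.9 kg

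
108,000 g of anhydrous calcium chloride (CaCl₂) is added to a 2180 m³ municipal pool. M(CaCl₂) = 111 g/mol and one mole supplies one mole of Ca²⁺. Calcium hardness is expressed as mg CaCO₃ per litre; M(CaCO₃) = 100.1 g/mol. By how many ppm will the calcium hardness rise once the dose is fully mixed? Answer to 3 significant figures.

44.7 ppm

Volume: 2180 m³ = 2,180,000 L.
Moles of Ca²⁺: 108,000 g ÷ 111 g/mol = 973 mol.
As CaCO₃: 973 mol × 100.1 g/mol = 97,390 g.
Rise: 97,390 g / 2,180,000 L × 1000 = 44.68 mg/L.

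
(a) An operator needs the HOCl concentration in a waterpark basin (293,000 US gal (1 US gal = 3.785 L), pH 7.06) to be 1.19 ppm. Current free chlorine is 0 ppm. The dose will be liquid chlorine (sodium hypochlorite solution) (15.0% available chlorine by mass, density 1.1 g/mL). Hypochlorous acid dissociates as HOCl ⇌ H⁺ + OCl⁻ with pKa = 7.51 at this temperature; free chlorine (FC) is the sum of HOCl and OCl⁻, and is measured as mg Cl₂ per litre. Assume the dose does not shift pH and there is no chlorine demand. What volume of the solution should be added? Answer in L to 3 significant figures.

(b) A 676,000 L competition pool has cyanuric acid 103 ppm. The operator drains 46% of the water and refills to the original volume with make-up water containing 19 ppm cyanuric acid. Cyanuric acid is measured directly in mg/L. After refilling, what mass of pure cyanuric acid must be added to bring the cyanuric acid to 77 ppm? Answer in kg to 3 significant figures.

(a) 10.8 L; (b) 8.54 kg

(a) Volume: 293,000 US gal × 3.785 L/gal = 1,109,005 L.
(a) [OCl⁻]/[HOCl] = 10^(pH − pKa) = 10^(7.06 − 7.51) = 0.3548; fraction as HOCl = 1/(1 + 0.3548) = 0.7381.
(a) Free chlorine required for 1.19 ppm HOCl: 1.19 / 0.7381 = 1.612 ppm.
(a) FC to add: 1.612 − 0 = 1.612 mg/L as Cl₂.
(a) Cl₂ equivalent: 1.612 mg/L × 1,109,005 L = 1788 g.
(a) Product at 15.0% available Cl: 1788 / 0.15 = 11,920 g.
(a) Volume: 11,920 g ÷ 1.1 g/mL = 10,840 mL.

(b) After draining 46% and refilling: 103 × 0.54 + 19 × 0.46 = 64.36 ppm.
(b) Deficit to target: 77 − 64.36 = 12.64 mg/L.
(b) Mass: 12.64 mg/L × 676,000 L = 8545 g cyanuric acid.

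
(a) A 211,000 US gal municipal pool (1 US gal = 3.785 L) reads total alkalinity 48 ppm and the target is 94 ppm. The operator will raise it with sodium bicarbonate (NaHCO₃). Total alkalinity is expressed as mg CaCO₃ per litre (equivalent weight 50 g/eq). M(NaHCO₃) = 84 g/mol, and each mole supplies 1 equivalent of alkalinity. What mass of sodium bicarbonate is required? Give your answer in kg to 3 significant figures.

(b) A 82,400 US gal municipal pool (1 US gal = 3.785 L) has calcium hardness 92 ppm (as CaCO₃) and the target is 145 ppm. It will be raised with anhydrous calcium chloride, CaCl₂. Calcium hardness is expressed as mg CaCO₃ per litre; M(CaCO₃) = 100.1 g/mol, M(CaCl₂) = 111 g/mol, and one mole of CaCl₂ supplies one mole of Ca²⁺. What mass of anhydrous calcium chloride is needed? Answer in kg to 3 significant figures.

(a) 61.7 kg; (b) 18.3 kg

(a) Volume: 211,000 US gal × 3.785 L/gal = 798,635 L.
(a) Alkalinity to add: (94 − 48) = 46 mg/L as CaCO₃ × 798,635 L = 36,740 g as CaCO₃.
(a) Equivalents: 36,740 g ÷ 50 g/eq = 734.7 eq.
(a) NaHCO₃ supplies 1 eq per mole → 734.7 mol.
(a) Mass: 734.7 mol × 84 g/mol = 61,720 g.

(b) Volume: 82,400 US gal × 3.785 L/gal = 311,884 L.
(b) Hardness to add: (145 − 92) = 53 mg/L as CaCO₃ × 311,884 L = 16,530 g as CaCO₃.
(b) Moles of Ca²⁺ (1 mol Ca²⁺ ≡ 1 mol CaCO₃): 16,530 / 100.1 g/mol = 165.1 mol.
(b) Mass of CaCl₂: 165.1 × 111 = 18,330 g.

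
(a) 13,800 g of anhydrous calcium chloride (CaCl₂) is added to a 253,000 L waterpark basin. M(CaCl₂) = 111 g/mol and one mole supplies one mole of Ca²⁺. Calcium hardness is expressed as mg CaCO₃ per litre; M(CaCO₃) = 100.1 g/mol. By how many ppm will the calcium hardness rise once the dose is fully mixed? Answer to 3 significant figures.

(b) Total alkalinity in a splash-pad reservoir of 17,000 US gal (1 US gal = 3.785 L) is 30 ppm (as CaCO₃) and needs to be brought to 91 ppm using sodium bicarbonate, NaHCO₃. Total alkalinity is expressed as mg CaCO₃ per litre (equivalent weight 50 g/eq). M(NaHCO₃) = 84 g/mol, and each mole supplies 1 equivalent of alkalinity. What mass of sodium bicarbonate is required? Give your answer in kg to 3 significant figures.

(a) Moles of Ca²⁺: 13,800 g ÷ 111 g/mol = 124.3 mol.
(a) As CaCO₃: 124.3 mol × 100.1 g/mol = 12,440 g.
(a) Rise: 12,440 g / 253,000 L × 1000 = 49.19 mg/L.

(b) Volume: 17,000 US gal × 3.785 L/gal = 64,345 L.
(b) Alkalinity to add: (91 − 30) = 61 mg/L as CaCO₃ × 64,345 L = 3925 g as CaCO₃.
(b) Equivalents: 3925 g ÷ 50 g/eq = 78.5 eq.
(b) NaHCO₃ supplies 1 eq per mole → 78.5 mol.
(b) Mass: 78.5 mol × 84 g/mol = 6594 g.

(a) 49.2 ppm; (b) 6.59 kg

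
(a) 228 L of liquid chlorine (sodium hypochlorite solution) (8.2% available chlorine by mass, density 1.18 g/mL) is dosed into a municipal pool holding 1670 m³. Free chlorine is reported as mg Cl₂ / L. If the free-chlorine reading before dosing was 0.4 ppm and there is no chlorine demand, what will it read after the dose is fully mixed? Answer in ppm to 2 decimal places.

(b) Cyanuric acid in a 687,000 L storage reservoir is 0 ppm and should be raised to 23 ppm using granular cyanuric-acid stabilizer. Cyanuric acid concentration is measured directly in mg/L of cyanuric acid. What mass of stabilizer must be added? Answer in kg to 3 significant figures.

(a) Volume: 1670 m³ = 1,670,000 L.
(a) Mass of solution: 228 L × 1000 mL/L × 1.18 g/mL = 269,000 g.
(a) Available chlorine delivered: 269,000 g × 0.082 = 22,060 g as Cl₂.
(a) Concentration rise: 22,060 g / 1,670,000 L = 13.21 mg/L = 13.21 ppm.
(a) Final FC: 0.4 + 13.21 = 13.61 ppm.

(b) CYA to add: (23 − 0) = 23 mg/L × 687,000 L = 15,800 g cyanuric acid.

(a) 13.61 ppm; (b) 15.8 kg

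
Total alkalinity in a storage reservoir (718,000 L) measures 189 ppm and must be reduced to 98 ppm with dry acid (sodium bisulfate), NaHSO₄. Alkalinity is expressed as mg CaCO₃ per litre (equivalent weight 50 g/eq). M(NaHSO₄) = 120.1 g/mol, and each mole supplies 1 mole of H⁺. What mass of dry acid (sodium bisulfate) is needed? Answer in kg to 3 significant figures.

157 kg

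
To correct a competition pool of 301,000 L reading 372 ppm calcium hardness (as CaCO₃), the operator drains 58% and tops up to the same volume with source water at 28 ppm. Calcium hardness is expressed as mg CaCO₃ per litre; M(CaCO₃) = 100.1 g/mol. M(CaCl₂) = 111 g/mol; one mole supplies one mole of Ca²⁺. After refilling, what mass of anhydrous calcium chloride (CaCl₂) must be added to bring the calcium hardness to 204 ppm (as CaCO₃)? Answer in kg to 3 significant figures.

10.5 kg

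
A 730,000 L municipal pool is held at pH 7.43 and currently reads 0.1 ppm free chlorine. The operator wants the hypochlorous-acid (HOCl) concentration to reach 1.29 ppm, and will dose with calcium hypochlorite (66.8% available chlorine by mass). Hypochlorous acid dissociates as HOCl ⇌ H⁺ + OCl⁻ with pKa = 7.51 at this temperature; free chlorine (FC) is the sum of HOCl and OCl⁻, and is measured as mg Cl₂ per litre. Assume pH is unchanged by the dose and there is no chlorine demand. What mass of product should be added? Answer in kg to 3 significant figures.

[OCl⁻]/[HOCl] = 10^(pH − pKa) = 10^(7.43 − 7.51) = 0.8318; fraction as HOCl = 1/(1 + 0.8318) = 0.5459.
Free chlorine required for 1.29 ppm HOCl: 1.29 / 0.5459 = 2.363 ppm.
FC to add: 2.363 − 0.1 = 2.263 mg/L as Cl₂.
Cl₂ equivalent: 2.263 mg/L × 730,000 L = 1652 g.
Product at 66.8% available Cl: 1652 / 0.668 = 2473 g.

2.47 kg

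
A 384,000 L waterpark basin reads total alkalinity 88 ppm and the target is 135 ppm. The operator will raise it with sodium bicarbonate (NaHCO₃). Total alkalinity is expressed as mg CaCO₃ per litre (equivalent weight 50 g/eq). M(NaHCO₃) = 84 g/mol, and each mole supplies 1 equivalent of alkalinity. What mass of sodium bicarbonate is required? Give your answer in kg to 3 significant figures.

30.3 kg

Alkalinity to add: (135 − 88) = 47 mg/L as CaCO₃ × 384,000 L = 18,050 g as CaCO₃.
Equivalents: 18,050 g ÷ 50 g/eq = 361 eq.
NaHCO₃ supplies 1 eq per mole → 361 mol.
Mass: 361 mol × 84 g/mol = 30,320 g.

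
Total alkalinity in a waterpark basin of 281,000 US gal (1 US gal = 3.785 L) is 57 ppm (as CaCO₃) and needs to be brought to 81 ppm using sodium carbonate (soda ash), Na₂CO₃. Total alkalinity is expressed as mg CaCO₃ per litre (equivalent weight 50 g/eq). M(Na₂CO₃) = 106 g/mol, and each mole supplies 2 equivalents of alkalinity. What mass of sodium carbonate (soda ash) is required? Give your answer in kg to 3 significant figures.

27.1 kg

Volume: 281,000 US gal × 3.785 L/gal = 1,063,585 L.
Alkalinity to add: (81 − 57) = 24 mg/L as CaCO₃ × 1,063,585 L = 25,530 g as CaCO₃.
Equivalents: 25,530 g ÷ 50 g/eq = 510.5 eq.
Each mole of Na₂CO₃ supplies 2 eq, so 510.5 / 2 = 255.3 mol.
Mass: 255.3 mol × 106 g/mol = 27,060 g.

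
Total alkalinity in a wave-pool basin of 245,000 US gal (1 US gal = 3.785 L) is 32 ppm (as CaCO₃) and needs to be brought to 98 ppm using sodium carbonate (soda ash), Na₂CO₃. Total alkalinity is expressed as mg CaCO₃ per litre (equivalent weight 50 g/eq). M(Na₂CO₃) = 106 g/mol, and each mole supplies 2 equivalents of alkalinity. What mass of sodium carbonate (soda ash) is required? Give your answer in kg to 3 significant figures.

Volume: 245,000 US gal × 3.785 L/gal = 927,325 L.
Alkalinity to add: (98 − 32) = 66 mg/L as CaCO₃ × 927,325 L = 61,200 g as CaCO₃.
Equivalents: 61,200 g ÷ 50 g/eq = 1224 eq.
Each mole of Na₂CO₃ supplies 2 eq, so 1224 / 2 = 612 mol.
Mass: 612 mol × 106 g/mol = 64,880 g.

64.9 kg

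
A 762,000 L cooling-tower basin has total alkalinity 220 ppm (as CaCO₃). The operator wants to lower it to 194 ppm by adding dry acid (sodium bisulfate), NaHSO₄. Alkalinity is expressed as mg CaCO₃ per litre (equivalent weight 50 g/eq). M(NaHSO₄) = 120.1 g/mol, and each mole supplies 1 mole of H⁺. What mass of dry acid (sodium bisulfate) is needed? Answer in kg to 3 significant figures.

47.6 kg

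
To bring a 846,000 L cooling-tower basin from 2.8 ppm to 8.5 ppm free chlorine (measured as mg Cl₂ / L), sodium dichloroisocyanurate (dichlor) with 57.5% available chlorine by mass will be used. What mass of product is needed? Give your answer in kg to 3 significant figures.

Chlorine deficit: 8.5 − 2.8 = 5.7 ppm = 5.7 mg/L as Cl₂.
Cl₂ equivalent needed: 5.7 mg/L × 846,000 L = 4,822,000 mg = 4822 g.
Product at 57.5% available chlorine: 4822 / 0.575 = 8386 g.

8.39 kg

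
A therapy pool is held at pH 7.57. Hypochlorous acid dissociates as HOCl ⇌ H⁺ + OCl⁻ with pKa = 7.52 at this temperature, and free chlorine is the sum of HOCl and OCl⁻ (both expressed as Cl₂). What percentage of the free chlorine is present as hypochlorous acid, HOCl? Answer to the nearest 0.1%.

[OCl⁻]/[HOCl] = 10^(pH − pKa) = 10^(7.57 − 7.52) = 10^0.05 = 1.122.
Fraction as HOCl = 1 / (1 + 1.122) = 0.4712.

47.1%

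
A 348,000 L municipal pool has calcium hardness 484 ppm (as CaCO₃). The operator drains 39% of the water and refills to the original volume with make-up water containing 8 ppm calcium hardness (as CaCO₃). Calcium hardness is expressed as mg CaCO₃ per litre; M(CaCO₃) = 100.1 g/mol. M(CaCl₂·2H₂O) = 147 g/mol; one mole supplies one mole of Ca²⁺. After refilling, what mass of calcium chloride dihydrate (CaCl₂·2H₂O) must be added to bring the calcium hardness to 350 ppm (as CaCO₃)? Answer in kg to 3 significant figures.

After draining 39% and refilling: 484 × 0.61 + 8 × 0.39 = 298.36 ppm.
Deficit to target: 350 − 298.36 = 51.64 mg/L.
As CaCO₃: 51.64 mg/L × 348,000 L = 17,970 g; ÷ 100.1 = 179.5 mol Ca²⁺.
Mass: 179.5 × 147 = 26,390 g.

26.4 kg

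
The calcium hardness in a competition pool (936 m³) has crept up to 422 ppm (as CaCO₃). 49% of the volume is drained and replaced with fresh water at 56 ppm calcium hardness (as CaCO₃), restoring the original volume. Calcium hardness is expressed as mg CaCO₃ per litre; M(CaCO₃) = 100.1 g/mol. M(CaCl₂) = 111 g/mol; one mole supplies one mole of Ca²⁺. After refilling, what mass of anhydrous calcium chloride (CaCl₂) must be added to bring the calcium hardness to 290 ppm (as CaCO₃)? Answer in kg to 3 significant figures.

49.1 kg

Volume: 936 m³ = 936,000 L.
After draining 49% and refilling: 422 × 0.51 + 56 × 0.49 = 242.66 ppm.
Deficit to target: 290 − 242.66 = 47.34 mg/L.
As CaCO₃: 47.34 mg/L × 936,000 L = 44,310 g; ÷ 100.1 = 442.7 mol Ca²⁺.
Mass: 442.7 × 111 = 49,140 g.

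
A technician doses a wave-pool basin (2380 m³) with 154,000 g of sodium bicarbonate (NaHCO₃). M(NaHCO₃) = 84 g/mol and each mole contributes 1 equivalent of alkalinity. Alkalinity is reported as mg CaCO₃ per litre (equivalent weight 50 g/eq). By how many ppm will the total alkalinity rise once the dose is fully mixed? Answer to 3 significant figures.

38.5 ppm

Volume: 2380 m³ = 2,380,000 L.
Moles of NaHCO₃: 154,000 g ÷ 84 g/mol = 1833 mol → 1833 eq of alkalinity.
As CaCO₃: 1833 eq × 50 g/eq = 91,670 g.
Rise: 91,670 g / 2,380,000 L × 1000 = 38.52 mg/L.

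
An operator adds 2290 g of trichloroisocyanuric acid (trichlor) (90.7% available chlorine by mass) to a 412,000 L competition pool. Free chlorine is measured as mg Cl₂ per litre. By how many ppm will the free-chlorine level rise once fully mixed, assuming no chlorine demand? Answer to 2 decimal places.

Available chlorine delivered: 2290 g × 0.907 = 2077 g as Cl₂.
Concentration rise: 2077 g / 412,000 L = 5.041 mg/L = 5.04 ppm.

5.04 ppm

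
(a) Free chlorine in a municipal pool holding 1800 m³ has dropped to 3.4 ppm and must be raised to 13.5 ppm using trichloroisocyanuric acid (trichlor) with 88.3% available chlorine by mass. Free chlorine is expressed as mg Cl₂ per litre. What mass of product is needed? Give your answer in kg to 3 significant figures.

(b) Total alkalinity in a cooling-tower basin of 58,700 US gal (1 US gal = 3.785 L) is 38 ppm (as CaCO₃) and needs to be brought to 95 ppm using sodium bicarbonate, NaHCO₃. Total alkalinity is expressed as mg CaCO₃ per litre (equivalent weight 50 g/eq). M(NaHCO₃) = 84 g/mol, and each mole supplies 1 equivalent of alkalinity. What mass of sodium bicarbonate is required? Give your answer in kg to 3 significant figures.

(a) Volume: 1800 m³ = 1,800,000 L.
(a) Chlorine deficit: 13.5 − 3.4 = 10.1 ppm = 10.1 mg/L as Cl₂.
(a) Cl₂ equivalent needed: 10.1 mg/L × 1,800,000 L = 18,180,000 mg = 18,180 g.
(a) Product at 88.3% available chlorine: 18,180 / 0.883 = 20,590 g.

(b) Volume: 58,700 US gal × 3.785 L/gal = 222,180 L.
(b) Alkalinity to add: (95 − 38) = 57 mg/L as CaCO₃ × 222,180 L = 12,660 g as CaCO₃.
(b) Equivalents: 12,660 g ÷ 50 g/eq = 253.3 eq.
(b) NaHCO₃ supplies 1 eq per mole → 253.3 mol.
(b) Mass: 253.3 mol × 84 g/mol = 21,280 g.

(a) 20.6 kg; (b) 21.3 kg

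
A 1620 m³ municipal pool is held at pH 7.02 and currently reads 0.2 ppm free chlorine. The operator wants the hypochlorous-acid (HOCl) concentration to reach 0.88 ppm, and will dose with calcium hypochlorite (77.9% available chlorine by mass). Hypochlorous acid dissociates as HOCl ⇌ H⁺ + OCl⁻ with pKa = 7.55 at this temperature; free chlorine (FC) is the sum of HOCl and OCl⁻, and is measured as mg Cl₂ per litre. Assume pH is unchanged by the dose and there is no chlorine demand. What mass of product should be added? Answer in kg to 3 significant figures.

1.95 kg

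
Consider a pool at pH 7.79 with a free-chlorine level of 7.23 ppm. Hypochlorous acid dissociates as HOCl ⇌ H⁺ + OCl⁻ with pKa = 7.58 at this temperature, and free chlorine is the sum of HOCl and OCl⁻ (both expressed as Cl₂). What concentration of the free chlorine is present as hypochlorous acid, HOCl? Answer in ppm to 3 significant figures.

2.76 ppm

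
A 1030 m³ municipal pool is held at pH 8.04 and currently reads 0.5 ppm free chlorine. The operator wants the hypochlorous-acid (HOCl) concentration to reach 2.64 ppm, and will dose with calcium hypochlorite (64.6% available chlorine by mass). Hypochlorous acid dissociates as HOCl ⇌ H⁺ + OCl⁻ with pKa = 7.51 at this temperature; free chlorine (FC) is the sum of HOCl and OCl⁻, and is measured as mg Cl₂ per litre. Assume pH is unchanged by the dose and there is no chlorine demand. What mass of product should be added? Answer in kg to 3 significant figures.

17.7 kg

Volume: 1030 m³ = 1,030,000 L.
[OCl⁻]/[HOCl] = 10^(pH − pKa) = 10^(8.04 − 7.51) = 3.388; fraction as HOCl = 1/(1 + 3.388) = 0.2279.
Free chlorine required for 2.64 ppm HOCl: 2.64 / 0.2279 = 11.59 ppm.
FC to add: 11.59 − 0.5 = 11.09 mg/L as Cl₂.
Cl₂ equivalent: 11.09 mg/L × 1,030,000 L = 11,420 g.
Product at 64.6% available Cl: 11,420 / 0.646 = 17,680 g.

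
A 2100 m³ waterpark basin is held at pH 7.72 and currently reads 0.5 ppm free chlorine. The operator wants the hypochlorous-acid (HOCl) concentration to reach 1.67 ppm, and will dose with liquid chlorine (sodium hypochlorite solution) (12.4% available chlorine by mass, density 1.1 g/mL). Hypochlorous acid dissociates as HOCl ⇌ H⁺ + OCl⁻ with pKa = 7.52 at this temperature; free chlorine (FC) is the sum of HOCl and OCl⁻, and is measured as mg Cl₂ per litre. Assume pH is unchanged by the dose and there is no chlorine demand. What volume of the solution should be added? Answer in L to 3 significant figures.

58.8 L

Volume: 2100 m³ = 2,100,000 L.
[OCl⁻]/[HOCl] = 10^(pH − pKa) = 10^(7.72 − 7.52) = 1.585; fraction as HOCl = 1/(1 + 1.585) = 0.3869.
Free chlorine required for 1.67 ppm HOCl: 1.67 / 0.3869 = 4.317 ppm.
FC to add: 4.317 − 0.5 = 3.817 mg/L as Cl₂.
Cl₂ equivalent: 3.817 mg/L × 2,100,000 L = 8015 g.
Product at 12.4% available Cl: 8015 / 0.124 = 64,640 g.
Volume: 64,640 g ÷ 1.1 g/mL = 58,760 mL.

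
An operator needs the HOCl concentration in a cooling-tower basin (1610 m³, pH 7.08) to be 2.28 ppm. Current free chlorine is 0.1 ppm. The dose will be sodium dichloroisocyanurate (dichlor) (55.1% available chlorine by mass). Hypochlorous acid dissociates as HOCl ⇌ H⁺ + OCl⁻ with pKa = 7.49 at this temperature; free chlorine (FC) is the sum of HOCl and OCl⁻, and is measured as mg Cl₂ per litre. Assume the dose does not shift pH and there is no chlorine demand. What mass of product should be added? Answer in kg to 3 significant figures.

8.96 kg

Volume: 1610 m³ = 1,610,000 L.
[OCl⁻]/[HOCl] = 10^(pH − pKa) = 10^(7.08 − 7.49) = 0.389; fraction as HOCl = 1/(1 + 0.389) = 0.7199.
Free chlorine required for 2.28 ppm HOCl: 2.28 / 0.7199 = 3.167 ppm.
FC to add: 3.167 − 0.1 = 3.067 mg/L as Cl₂.
Cl₂ equivalent: 3.067 mg/L × 1,610,000 L = 4938 g.
Product at 55.1% available Cl: 4938 / 0.551 = 8962 g.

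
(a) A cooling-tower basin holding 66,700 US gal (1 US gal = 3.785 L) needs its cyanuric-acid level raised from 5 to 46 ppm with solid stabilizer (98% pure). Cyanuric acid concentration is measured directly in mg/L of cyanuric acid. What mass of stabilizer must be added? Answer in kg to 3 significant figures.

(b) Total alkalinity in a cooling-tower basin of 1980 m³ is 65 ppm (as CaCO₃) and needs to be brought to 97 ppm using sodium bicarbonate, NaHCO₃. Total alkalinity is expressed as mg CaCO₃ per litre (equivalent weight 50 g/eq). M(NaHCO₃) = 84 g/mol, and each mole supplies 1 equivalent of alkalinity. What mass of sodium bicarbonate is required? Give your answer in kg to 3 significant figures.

(a) 10.6 kg; (b) 106 kg

(a) Volume: 66,700 US gal × 3.785 L/gal = 252,460 L.
(a) CYA to add: (46 − 5) = 41 mg/L × 252,460 L = 10,350 g cyanuric acid.
(a) At 98% purity: 10,350 / 0.98 = 10,560 g product.

(b) Volume: 1980 m³ = 1,980,000 L.
(b) Alkalinity to add: (97 − 65) = 32 mg/L as CaCO₃ × 1,980,000 L = 63,360 g as CaCO₃.
(b) Equivalents: 63,360 g ÷ 50 g/eq = 1267 eq.
(b) NaHCO₃ supplies 1 eq per mole → 1267 mol.
(b) Mass: 1267 mol × 84 g/mol = 106,400 g.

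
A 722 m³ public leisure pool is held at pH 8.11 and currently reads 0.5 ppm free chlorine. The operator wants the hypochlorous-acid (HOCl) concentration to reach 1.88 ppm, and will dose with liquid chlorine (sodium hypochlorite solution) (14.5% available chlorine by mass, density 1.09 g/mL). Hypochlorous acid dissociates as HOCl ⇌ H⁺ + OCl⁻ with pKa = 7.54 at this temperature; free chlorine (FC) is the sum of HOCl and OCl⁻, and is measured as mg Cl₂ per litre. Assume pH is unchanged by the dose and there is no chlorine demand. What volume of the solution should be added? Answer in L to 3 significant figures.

38.2 L

Volume: 722 m³ = 722,000 L.
[OCl⁻]/[HOCl] = 10^(pH − pKa) = 10^(8.11 − 7.54) = 3.715; fraction as HOCl = 1/(1 + 3.715) = 0.2121.
Free chlorine required for 1.88 ppm HOCl: 1.88 / 0.2121 = 8.865 ppm.
FC to add: 8.865 − 0.5 = 8.365 mg/L as Cl₂.
Cl₂ equivalent: 8.365 mg/L × 722,000 L = 6039 g.
Product at 14.5% available Cl: 6039 / 0.145 = 41,650 g.
Volume: 41,650 g ÷ 1.09 g/mL = 38,210 mL.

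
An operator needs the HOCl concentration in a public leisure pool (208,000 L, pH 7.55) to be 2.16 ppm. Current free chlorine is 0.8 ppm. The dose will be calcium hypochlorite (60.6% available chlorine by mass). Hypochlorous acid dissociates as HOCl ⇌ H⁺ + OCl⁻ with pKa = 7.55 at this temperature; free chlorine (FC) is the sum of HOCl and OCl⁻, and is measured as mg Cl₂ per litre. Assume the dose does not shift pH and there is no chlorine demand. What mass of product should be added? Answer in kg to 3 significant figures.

[OCl⁻]/[HOCl] = 10^(pH − pKa) = 10^(7.55 − 7.55) = 1; fraction as HOCl = 1/(1 + 1) = 0.5.
Free chlorine required for 2.16 ppm HOCl: 2.16 / 0.5 = 4.32 ppm.
FC to add: 4.32 − 0.8 = 3.52 mg/L as Cl₂.
Cl₂ equivalent: 3.52 mg/L × 208,000 L = 732.2 g.
Product at 60.6% available Cl: 732.2 / 0.606 = 1208 g.

1.21 kg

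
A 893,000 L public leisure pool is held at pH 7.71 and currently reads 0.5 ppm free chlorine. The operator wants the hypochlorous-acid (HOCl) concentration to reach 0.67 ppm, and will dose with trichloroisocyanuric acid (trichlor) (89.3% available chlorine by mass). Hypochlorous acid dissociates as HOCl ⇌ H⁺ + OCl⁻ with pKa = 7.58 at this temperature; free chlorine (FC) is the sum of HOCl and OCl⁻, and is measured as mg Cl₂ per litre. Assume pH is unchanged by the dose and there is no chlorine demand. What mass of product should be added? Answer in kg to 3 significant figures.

1.07 kg

[OCl⁻]/[HOCl] = 10^(pH − pKa) = 10^(7.71 − 7.58) = 1.349; fraction as HOCl = 1/(1 + 1.349) = 0.4257.
Free chlorine required for 0.67 ppm HOCl: 0.67 / 0.4257 = 1.574 ppm.
FC to add: 1.574 − 0.5 = 1.074 mg/L as Cl₂.
Cl₂ equivalent: 1.074 mg/L × 893,000 L = 958.9 g.
Product at 89.3% available Cl: 958.9 / 0.893 = 1074 g.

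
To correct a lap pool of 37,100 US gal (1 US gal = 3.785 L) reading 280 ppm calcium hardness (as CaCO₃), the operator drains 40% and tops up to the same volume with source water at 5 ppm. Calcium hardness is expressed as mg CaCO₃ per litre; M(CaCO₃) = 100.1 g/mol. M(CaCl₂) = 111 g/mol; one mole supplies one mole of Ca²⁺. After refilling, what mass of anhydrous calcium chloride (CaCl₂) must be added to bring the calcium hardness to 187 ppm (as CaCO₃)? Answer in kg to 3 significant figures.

Volume: 37,100 US gal × 3.785 L/gal = 140,424 L.
After draining 40% and refilling: 280 × 0.60 + 5 × 0.40 = 170 ppm.
Deficit to target: 187 − 170 = 17 mg/L.
As CaCO₃: 17 mg/L × 140,424 L = 2387 g; ÷ 100.1 = 23.85 mol Ca²⁺.
Mass: 23.85 × 111 = 2647 g.

2.65 kg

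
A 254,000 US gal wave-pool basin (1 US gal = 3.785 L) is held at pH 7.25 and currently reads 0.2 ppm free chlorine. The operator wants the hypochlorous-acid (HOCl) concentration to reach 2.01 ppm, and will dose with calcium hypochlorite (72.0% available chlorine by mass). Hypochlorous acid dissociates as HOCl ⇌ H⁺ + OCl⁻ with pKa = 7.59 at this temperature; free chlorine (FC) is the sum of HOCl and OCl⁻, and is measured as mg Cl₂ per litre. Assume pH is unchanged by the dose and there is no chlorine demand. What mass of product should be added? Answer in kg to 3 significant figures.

3.64 kg

Volume: 254,000 US gal × 3.785 L/gal = 961,390 L.
[OCl⁻]/[HOCl] = 10^(pH − pKa) = 10^(7.25 − 7.59) = 0.4571; fraction as HOCl = 1/(1 + 0.4571) = 0.6863.
Free chlorine required for 2.01 ppm HOCl: 2.01 / 0.6863 = 2.929 ppm.
FC to add: 2.929 − 0.2 = 2.729 mg/L as Cl₂.
Cl₂ equivalent: 2.729 mg/L × 961,390 L = 2623 g.
Product at 72.0% available Cl: 2623 / 0.72 = 3644 g.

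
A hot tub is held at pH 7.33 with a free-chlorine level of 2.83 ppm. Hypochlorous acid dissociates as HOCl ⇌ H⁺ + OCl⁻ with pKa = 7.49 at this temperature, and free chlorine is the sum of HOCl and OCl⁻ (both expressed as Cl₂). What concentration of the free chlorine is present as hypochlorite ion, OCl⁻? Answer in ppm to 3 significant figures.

1.16 ppm

[OCl⁻]/[HOCl] = 10^(pH − pKa) = 10^(7.33 − 7.49) = 10^-0.16 = 0.6918.
Fraction as HOCl = 1 / (1 + 0.6918) = 0.5911.
OCl⁻ = (1 − 0.5911) × 2.83 ppm = 1.157 ppm.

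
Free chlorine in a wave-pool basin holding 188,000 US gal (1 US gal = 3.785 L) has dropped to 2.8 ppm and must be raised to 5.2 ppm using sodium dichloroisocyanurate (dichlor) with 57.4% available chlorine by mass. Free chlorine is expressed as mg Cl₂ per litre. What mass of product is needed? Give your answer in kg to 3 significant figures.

Volume: 188,000 US gal × 3.785 L/gal = 711,580 L.
Chlorine deficit: 5.2 − 2.8 = 2.4 ppm = 2.4 mg/L as Cl₂.
Cl₂ equivalent needed: 2.4 mg/L × 711,580 L = 1,708,000 mg = 1708 g.
Product at 57.4% available chlorine: 1708 / 0.574 = 2975 g.

2.98 kg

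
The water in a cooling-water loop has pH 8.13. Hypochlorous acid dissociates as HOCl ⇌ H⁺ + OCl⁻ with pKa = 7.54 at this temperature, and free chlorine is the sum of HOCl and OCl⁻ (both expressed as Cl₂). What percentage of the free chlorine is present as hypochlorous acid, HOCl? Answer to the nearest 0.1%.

[OCl⁻]/[HOCl] = 10^(pH − pKa) = 10^(8.13 − 7.54) = 10^0.59 = 3.89.
Fraction as HOCl = 1 / (1 + 3.89) = 0.2045.

20.4%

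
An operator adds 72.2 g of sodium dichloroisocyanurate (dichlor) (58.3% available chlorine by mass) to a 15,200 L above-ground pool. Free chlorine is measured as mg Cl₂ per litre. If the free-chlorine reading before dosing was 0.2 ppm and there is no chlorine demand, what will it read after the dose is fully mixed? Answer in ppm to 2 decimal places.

2.97 ppm

Available chlorine delivered: 72.2 g × 0.583 = 42.09 g as Cl₂.
Concentration rise: 42.09 g / 15,200 L = 2.769 mg/L = 2.77 ppm.
Final FC: 0.2 + 2.77 = 2.97 ppm.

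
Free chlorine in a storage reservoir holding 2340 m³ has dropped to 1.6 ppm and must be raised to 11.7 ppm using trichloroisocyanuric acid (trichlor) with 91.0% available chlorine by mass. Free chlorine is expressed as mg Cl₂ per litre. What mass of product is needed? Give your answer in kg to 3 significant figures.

Volume: 2340 m³ = 2,340,000 L.
Chlorine deficit: 11.7 − 1.6 = 10.1 ppm = 10.1 mg/L as Cl₂.
Cl₂ equivalent needed: 10.1 mg/L × 2,340,000 L = 23,630,000 mg = 23,630 g.
Product at 91.0% available chlorine: 23,630 / 0.91 = 25,970 g.

26.0 kg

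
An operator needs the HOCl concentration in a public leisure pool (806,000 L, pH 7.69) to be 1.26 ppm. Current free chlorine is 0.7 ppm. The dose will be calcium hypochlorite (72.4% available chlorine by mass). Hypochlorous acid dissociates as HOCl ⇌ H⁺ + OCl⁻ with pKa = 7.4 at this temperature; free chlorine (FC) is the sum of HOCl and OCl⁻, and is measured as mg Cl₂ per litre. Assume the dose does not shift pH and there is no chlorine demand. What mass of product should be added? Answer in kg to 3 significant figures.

3.36 kg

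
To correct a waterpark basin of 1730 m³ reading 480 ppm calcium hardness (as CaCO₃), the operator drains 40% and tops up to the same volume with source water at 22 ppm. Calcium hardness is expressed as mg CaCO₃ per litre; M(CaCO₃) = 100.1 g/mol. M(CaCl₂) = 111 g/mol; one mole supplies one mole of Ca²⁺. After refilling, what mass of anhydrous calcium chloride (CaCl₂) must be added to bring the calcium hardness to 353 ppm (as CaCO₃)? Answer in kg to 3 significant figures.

108 kg

Volume: 1730 m³ = 1,730,000 L.
After draining 40% and refilling: 480 × 0.60 + 22 × 0.40 = 296.8 ppm.
Deficit to target: 353 − 296.8 = 56.2 mg/L.
As CaCO₃: 56.2 mg/L × 1,730,000 L = 97,230 g; ÷ 100.1 = 971.3 mol Ca²⁺.
Mass: 971.3 × 111 = 107,800 g.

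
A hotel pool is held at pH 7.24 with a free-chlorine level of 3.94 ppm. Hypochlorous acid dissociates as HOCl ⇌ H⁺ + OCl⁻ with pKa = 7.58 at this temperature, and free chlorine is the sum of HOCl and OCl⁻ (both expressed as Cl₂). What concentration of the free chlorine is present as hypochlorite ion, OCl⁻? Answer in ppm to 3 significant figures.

1.24 ppm

[OCl⁻]/[HOCl] = 10^(pH − pKa) = 10^(7.24 − 7.58) = 10^-0.34 = 0.4571.
Fraction as HOCl = 1 / (1 + 0.4571) = 0.6863.
OCl⁻ = (1 − 0.6863) × 3.94 ppm = 1.236 ppm.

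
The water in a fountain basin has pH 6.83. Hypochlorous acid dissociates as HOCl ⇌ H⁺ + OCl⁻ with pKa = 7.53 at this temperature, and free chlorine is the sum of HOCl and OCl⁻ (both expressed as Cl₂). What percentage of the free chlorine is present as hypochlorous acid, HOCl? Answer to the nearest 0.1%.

[OCl⁻]/[HOCl] = 10^(pH − pKa) = 10^(6.83 − 7.53) = 10^-0.70 = 0.1995.
Fraction as HOCl = 1 / (1 + 0.1995) = 0.8337.

83.4%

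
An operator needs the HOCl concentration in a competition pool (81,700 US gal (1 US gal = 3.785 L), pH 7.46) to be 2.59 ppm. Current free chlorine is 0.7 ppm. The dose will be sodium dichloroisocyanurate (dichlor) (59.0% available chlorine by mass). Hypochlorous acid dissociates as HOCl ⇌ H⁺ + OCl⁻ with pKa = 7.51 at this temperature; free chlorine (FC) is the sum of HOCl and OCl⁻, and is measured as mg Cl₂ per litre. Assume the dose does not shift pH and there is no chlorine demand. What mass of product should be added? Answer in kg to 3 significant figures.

Volume: 81,700 US gal × 3.785 L/gal = 309,234 L.
[OCl⁻]/[HOCl] = 10^(pH − pKa) = 10^(7.46 − 7.51) = 0.8913; fraction as HOCl = 1/(1 + 0.8913) = 0.5288.
Free chlorine required for 2.59 ppm HOCl: 2.59 / 0.5288 = 4.898 ppm.
FC to add: 4.898 − 0.7 = 4.198 mg/L as Cl₂.
Cl₂ equivalent: 4.198 mg/L × 309,234 L = 1298 g.
Product at 59.0% available Cl: 1298 / 0.59 = 2200 g.

2.20 kg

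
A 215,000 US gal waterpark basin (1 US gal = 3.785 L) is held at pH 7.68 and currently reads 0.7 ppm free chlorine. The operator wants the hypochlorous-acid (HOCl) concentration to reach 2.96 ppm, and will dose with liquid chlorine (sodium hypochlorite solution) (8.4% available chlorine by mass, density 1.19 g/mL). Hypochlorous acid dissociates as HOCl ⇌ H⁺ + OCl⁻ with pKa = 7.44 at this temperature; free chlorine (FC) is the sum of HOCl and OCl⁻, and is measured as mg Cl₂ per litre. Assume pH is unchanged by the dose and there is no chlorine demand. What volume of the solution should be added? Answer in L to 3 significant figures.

Volume: 215,000 US gal × 3.785 L/gal = 813,775 L.
[OCl⁻]/[HOCl] = 10^(pH − pKa) = 10^(7.68 − 7.44) = 1.738; fraction as HOCl = 1/(1 + 1.738) = 0.3653.
Free chlorine required for 2.96 ppm HOCl: 2.96 / 0.3653 = 8.104 ppm.
FC to add: 8.104 − 0.7 = 7.404 mg/L as Cl₂.
Cl₂ equivalent: 7.404 mg/L × 813,775 L = 6025 g.
Product at 8.4% available Cl: 6025 / 0.084 = 71,730 g.
Volume: 71,730 g ÷ 1.19 g/mL = 60,280 mL.

60.3 L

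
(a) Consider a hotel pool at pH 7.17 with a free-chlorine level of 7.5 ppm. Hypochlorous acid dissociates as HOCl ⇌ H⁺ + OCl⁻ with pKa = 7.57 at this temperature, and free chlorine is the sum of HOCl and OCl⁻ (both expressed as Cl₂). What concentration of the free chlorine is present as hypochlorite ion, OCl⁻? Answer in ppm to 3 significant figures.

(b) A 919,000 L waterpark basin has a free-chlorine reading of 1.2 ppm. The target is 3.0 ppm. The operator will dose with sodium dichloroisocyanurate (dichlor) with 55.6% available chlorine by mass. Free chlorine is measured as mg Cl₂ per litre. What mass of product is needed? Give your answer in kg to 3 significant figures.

(a) [OCl⁻]/[HOCl] = 10^(pH − pKa) = 10^(7.17 − 7.57) = 10^-0.40 = 0.3981.
(a) Fraction as HOCl = 1 / (1 + 0.3981) = 0.7153.
(a) OCl⁻ = (1 − 0.7153) × 7.5 ppm = 2.136 ppm.

(b) Chlorine deficit: 3.0 − 1.2 = 1.8 ppm = 1.8 mg/L as Cl₂.
(b) Cl₂ equivalent needed: 1.8 mg/L × 919,000 L = 1,654,000 mg = 1654 g.
(b) Product at 55.6% available chlorine: 1654 / 0.556 = 2975 g.

(a) 2.14 ppm; (b) 2.98 kg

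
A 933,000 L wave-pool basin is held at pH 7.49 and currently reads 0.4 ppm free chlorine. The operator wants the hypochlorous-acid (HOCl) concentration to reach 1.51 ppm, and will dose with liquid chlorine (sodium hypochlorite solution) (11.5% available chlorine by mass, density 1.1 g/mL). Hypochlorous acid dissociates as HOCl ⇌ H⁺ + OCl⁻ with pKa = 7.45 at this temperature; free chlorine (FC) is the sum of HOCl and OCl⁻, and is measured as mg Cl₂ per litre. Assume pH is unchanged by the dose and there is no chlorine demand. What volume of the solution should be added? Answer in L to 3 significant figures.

[OCl⁻]/[HOCl] = 10^(pH − pKa) = 10^(7.49 − 7.45) = 1.096; fraction as HOCl = 1/(1 + 1.096) = 0.477.
Free chlorine required for 1.51 ppm HOCl: 1.51 / 0.477 = 3.166 ppm.
FC to add: 3.166 − 0.4 = 2.766 mg/L as Cl₂.
Cl₂ equivalent: 2.766 mg/L × 933,000 L = 2580 g.
Product at 11.5% available Cl: 2580 / 0.115 = 22,440 g.
Volume: 22,440 g ÷ 1.1 g/mL = 20,400 mL.

20.4 L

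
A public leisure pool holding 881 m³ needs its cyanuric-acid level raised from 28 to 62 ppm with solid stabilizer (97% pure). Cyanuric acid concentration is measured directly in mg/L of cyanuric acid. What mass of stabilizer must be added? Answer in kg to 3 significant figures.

Volume: 881 m³ = 881,000 L.
CYA to add: (62 − 28) = 34 mg/L × 881,000 L = 29,950 g cyanuric acid.
At 97% purity: 29,950 / 0.97 = 30,880 g product.

30.9 kg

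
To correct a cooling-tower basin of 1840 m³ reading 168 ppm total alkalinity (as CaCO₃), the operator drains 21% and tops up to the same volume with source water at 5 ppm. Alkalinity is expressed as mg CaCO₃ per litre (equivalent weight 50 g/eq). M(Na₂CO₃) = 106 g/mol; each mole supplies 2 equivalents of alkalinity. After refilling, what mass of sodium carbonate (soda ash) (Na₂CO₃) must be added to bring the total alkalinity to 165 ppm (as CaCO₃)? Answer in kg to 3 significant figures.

Volume: 1840 m³ = 1,840,000 L.
After draining 21% and refilling: 168 × 0.79 + 5 × 0.21 = 133.77 ppm.
Deficit to target: 165 − 133.77 = 31.23 mg/L.
As CaCO₃: 31.23 mg/L × 1,840,000 L = 57,460 g; ÷ 50 g/eq ÷ 2 = 574.6 mol Na₂CO₃.
Mass: 574.6 × 106 = 60,910 g.

60.9 kg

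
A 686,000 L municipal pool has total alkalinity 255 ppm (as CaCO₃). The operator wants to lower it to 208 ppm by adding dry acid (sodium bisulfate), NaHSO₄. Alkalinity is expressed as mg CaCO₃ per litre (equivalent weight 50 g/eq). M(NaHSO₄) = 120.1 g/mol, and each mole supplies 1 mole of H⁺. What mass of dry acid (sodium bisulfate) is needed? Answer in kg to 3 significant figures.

Alkalinity to neutralize: (255 − 208) = 47 mg/L as CaCO₃ × 686,000 L = 32,240 g as CaCO₃.
Equivalents of H⁺ required: 32,240 ÷ 50 g/eq = 644.8 eq = 644.8 mol NaHSO₄.
Mass of NaHSO₄: 644.8 × 120.1 = 77,450 g.

77.4 kg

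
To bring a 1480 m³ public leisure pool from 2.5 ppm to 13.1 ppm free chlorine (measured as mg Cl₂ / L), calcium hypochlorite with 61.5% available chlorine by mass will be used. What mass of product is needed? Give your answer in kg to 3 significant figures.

25.5 kg

Volume: 1480 m³ = 1,480,000 L.
Chlorine deficit: 13.1 − 2.5 = 10.6 ppm = 10.6 mg/L as Cl₂.
Cl₂ equivalent needed: 10.6 mg/L × 1,480,000 L = 15,690,000 mg = 15,690 g.
Product at 61.5% available chlorine: 15,690 / 0.615 = 25,510 g.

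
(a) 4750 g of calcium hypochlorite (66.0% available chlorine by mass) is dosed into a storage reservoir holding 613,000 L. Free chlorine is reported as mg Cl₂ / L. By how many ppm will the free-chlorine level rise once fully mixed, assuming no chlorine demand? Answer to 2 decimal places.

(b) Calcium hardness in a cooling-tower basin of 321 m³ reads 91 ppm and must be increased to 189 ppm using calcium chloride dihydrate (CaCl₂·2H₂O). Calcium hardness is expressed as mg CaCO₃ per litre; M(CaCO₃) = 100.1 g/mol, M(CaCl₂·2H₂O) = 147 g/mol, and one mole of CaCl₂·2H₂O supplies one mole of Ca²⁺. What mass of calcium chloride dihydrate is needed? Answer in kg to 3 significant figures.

(a) Available chlorine delivered: 4750 g × 0.66 = 3135 g as Cl₂.
(a) Concentration rise: 3135 g / 613,000 L = 5.114 mg/L = 5.11 ppm.

(b) Volume: 321 m³ = 321,000 L.
(b) Hardness to add: (189 − 91) = 98 mg/L as CaCO₃ × 321,000 L = 31,460 g as CaCO₃.
(b) Moles of Ca²⁺ (1 mol Ca²⁺ ≡ 1 mol CaCO₃): 31,460 / 100.1 g/mol = 314.3 mol.
(b) Mass of CaCl₂·2H₂O: 314.3 × 147 = 46,200 g.

(a) 5.11 ppm; (b) 46.2 kg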